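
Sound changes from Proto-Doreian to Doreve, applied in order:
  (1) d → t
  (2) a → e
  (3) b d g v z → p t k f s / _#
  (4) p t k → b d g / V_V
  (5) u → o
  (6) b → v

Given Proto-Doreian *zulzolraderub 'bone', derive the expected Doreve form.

zolzolrederop

Doreve: *zulzolraderub
  zulzolraderub → zulzolraterub   [unconditioned shift]
  zulzolraterub → zulzolreterub   [vowel merger]
  zulzolreterub → zulzolreterup   [final devoicing]
  zulzolreterup → zulzolrederup   [intervocalic voicing]
  zulzolrederup → zolzolrederop   [vowel merger]
  zolzolrederop (rule 6 does not apply)
  giving Doreve zolzolrederop.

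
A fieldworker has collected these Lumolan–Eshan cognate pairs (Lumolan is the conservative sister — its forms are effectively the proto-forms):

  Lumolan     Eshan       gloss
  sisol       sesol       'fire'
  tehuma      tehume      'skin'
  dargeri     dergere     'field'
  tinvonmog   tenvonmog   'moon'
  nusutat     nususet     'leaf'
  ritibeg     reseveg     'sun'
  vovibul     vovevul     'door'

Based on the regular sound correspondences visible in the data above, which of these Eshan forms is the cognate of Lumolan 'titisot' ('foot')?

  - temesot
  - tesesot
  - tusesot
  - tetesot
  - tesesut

sisol ~ sesol, ritibeg ~ reseveg — Lumolan i corresponds to Eshan e after a consonant, before a consonant other than r, m, n, p, b, f, v.
ritibeg ~ reseveg — Lumolan t corresponds to Eshan s between vowels (before a front vowel).
Applying these to Lumolan 'titisot':
  titisot → tetisot   (i→e after a consonant, before a consonant other than r, m, n, p, b, f, v)
  tetisot → tesisot   (t→s between vowels (before a front vowel))
  tesisot → tesesot   (i→e after a consonant, before a consonant other than r, m, n, p, b, f, v)
So the Eshan cognate is 'tesesot'.

tesesot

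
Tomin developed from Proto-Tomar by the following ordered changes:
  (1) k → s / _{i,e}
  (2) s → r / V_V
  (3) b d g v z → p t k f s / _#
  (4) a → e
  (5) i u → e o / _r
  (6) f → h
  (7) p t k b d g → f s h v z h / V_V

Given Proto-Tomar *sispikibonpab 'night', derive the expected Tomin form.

sisperivonpep

Tomin: *sispikibonpab
  sispikibonpab → sispisibonpab   [palatalisation]
  sispisibonpab → sispiribonpab   [rhotacism]
  sispiribonpab → sispiribonpap   [final devoicing]
  sispiribonpap → sispiribonpep   [vowel merger]
  sispiribonpep → sisperibonpep   [pre-rhotic lowering]
  sisperibonpep (rule 6 does not apply)
  sisperibonpep → sisperivonpep   [intervocalic lenition]
  giving Tomin sisperivonpep.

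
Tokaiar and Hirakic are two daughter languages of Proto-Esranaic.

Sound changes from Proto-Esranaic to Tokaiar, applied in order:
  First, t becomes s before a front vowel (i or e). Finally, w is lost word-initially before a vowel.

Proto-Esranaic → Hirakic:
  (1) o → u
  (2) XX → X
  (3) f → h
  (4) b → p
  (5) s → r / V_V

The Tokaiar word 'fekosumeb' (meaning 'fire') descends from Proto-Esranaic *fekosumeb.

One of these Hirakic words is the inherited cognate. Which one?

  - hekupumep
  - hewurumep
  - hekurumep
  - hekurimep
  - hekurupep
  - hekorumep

Hirakic: start from *fekosumeb.
  rule 1 (vowel merger): fekosumeb → fekusumeb
  rule 2: no change — fekusumeb
  rule 3 (unconditioned shift): fekusumeb → hekusumeb
  rule 4 (unconditioned shift): hekusumeb → hekusumep
  rule 5 (rhotacism): hekusumep → hekurumep
  ⇒ Hirakic hekurumep
Only 'hekurumep' matches the regular Hirakic development of *fekosumeb.

hekurumep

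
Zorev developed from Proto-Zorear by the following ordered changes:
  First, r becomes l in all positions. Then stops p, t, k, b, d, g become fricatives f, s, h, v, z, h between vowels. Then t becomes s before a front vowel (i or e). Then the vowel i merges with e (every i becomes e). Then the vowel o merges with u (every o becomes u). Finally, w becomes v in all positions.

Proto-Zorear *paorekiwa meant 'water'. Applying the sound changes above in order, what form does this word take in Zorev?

Zorev: *paorekiwa > paolekiwa > paolehiwa > paolehewa > paulehewa > pauleheva  (by unconditioned shift, intervocalic lenition, vowel merger, vowel merger, unconditioned shift)

pauleheva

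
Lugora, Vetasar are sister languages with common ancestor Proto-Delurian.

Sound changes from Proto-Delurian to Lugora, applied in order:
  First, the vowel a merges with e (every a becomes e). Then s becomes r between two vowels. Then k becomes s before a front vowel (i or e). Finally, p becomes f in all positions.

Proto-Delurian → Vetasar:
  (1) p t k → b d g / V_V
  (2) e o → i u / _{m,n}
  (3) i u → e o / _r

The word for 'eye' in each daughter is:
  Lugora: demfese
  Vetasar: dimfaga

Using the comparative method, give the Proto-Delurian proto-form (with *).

*demfaka

Position 7: Lugora has e, Vetasar has a. Vetasar preserves a here (none of its changes turn any other segment into a), so the proto-segment is *a.
Position 5: Lugora has e, Vetasar has a. Vetasar preserves a here (none of its changes turn any other segment into a), so the proto-segment is *a.
Position 6: Lugora has s, Vetasar has g. Taking the neighbouring segments as reconstructed: Lugora s can only go back to *k; Vetasar g could go back to *k or *g — the one source consistent with every daughter is *k.
Continuing position by position gives *demfaka; check it forward:
Lugora: *demfaka > demfeke > demfese  (by vowel merger, palatalisation)
Vetasar: start from *demfaka.
  rule 1 (intervocalic voicing): demfaka → demfaga
  rule 2 (pre-nasal raising): demfaga → dimfaga
  rule 3: no change — dimfaga
  ⇒ Vetasar dimfaga
*demfaka is the unique common source.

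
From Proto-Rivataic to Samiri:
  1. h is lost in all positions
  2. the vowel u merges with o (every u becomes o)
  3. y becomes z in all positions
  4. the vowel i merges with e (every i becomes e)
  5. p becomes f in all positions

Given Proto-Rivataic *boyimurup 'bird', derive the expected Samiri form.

bozemorof

Samiri: *boyimurup
  boyimurup (rule 1 does not apply)
  boyimurup → boyimorop   [vowel merger]
  boyimorop → bozimorop   [unconditioned shift]
  bozimorop → bozemorop   [vowel merger]
  bozemorop → bozemorof   [unconditioned shift]
  giving Samiri bozemorof.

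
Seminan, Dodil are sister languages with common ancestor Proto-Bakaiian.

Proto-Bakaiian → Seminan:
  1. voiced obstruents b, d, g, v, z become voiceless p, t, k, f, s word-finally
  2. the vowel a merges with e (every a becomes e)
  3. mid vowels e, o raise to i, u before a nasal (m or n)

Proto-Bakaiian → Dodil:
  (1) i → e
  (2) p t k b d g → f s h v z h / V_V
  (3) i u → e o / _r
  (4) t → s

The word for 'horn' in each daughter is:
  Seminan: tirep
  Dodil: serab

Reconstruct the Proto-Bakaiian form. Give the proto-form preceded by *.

Position 1: Seminan has t, Dodil has s. Taking the neighbouring segments as reconstructed: Seminan t can only go back to *t; Dodil s could go back to *t or *s — the one source consistent with every daughter is *t.
Position 5: Seminan has p, Dodil has b. Dodil preserves b here (none of its changes turn any other segment into b), so the proto-segment is *b.
Position 4: Seminan has e, Dodil has a. Dodil preserves a here (none of its changes turn any other segment into a), so the proto-segment is *a.
This points to *tirab. Verify forward in each daughter:
Seminan: *tirab
  tirab → tirap   [final devoicing]
  tirap → tirep   [vowel merger]
  tirep (rule 3 does not apply)
  giving Seminan tirep.
Dodil: start from *tirab.
  rule 1 (vowel merger): tirab → terab
  rule 2: no change — terab
  rule 3: no change — terab
  rule 4 (unconditioned shift): terab → serab
  ⇒ Dodil serab
*tirab is the unique common source.

*tirab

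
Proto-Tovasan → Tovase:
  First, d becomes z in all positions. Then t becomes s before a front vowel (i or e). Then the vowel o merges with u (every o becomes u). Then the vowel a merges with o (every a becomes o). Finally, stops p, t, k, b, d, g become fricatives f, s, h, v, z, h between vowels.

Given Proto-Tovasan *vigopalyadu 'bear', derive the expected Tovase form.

vihufolyozu

Tovase: start from *vigopalyadu.
  rule 1 (unconditioned shift): vigopalyadu → vigopalyazu
  rule 2: no change — vigopalyazu
  rule 3 (vowel merger): vigopalyazu → vigupalyazu
  rule 4 (vowel merger): vigupalyazu → vigupolyozu
  rule 5 (intervocalic lenition): vigupolyozu → vihufolyozu
  ⇒ Tovase vihufolyozu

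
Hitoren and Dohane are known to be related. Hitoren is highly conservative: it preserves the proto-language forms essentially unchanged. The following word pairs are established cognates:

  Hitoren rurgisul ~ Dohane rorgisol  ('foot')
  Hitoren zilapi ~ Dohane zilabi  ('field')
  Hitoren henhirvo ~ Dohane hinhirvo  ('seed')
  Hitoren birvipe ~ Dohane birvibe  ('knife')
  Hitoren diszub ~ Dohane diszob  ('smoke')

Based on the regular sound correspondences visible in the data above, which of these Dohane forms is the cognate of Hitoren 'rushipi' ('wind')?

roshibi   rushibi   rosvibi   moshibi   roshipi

rurgisul ~ rorgisol — Hitoren u corresponds to Dohane o after a consonant, before a consonant other than r, m, n, p, b, f, v.
zilapi ~ zilabi — Hitoren p corresponds to Dohane b between vowels (before a front vowel).
Applying these to Hitoren 'rushipi':
  rushipi → roshipi   (u→o after a consonant, before a consonant other than r, m, n, p, b, f, v)
  roshipi → roshibi   (p→b between vowels (before a front vowel))
So the Dohane cognate is 'roshibi'.

roshibi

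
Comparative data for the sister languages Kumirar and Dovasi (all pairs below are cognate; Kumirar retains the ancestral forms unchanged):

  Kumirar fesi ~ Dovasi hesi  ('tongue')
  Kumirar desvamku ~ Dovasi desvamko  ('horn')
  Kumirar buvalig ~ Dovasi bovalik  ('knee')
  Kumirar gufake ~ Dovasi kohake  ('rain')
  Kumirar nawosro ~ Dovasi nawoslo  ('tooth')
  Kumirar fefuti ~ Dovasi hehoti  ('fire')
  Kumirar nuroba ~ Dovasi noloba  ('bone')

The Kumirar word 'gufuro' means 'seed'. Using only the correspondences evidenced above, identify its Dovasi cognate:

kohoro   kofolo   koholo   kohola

gufake ~ kohake — Kumirar g corresponds to Dovasi k word-initially before a back vowel.
gufake ~ kohake — Kumirar u corresponds to Dovasi o after a consonant, before a labial obstruent.
fefuti ~ hehoti — Kumirar f corresponds to Dovasi h between vowels (before a back vowel).
nuroba ~ noloba — Kumirar u corresponds to Dovasi o after a consonant, before r.
nuroba ~ noloba — Kumirar r corresponds to Dovasi l between vowels (before a back vowel).
Applying these to Kumirar 'gufuro':
  gufuro → kufuro   (g→k word-initially before a back vowel)
  kufuro → kofuro   (u→o after a consonant, before a labial obstruent)
  kofuro → kohuro   (f→h between vowels (before a back vowel))
  kohuro → kohoro   (u→o after a consonant, before r)
  kohoro → koholo   (r→l between vowels (before a back vowel))
So the Dovasi cognate is 'koholo'.

koholo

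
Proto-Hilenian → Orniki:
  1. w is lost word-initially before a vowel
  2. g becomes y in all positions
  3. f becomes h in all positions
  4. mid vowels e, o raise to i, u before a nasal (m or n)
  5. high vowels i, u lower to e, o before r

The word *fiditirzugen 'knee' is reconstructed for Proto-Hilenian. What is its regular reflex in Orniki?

hiditerzuyin

Orniki: start from *fiditirzugen.
  rule 1: no change — fiditirzugen
  rule 2 (unconditioned shift): fiditirzugen → fiditirzuyen
  rule 3 (unconditioned shift): fiditirzuyen → hiditirzuyen
  rule 4 (pre-nasal raising): hiditirzuyen → hiditirzuyin
  rule 5 (pre-rhotic lowering): hiditirzuyin → hiditerzuyin
  ⇒ Orniki hiditerzuyin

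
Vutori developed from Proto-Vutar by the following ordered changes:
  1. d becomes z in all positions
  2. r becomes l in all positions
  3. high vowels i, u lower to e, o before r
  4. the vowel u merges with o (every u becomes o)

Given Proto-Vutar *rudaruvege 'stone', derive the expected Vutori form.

Vutori: *rudaruvege > ruzaruvege > luzaluvege > lozalovege  (by unconditioned shift, unconditioned shift, vowel merger)

lozalovege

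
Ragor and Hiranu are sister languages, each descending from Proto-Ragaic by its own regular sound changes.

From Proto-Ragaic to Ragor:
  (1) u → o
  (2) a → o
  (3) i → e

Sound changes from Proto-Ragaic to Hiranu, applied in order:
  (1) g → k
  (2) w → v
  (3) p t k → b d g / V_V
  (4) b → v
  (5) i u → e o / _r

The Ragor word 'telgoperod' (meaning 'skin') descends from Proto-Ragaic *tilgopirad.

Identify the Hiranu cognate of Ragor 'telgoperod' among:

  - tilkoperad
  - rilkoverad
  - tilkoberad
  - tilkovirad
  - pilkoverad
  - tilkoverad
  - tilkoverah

tilkoverad

Hiranu: start from *tilgopirad.
  rule 1 (unconditioned shift): tilgopirad → tilkopirad
  rule 2: no change — tilkopirad
  rule 3 (intervocalic voicing): tilkopirad → tilkobirad
  rule 4 (unconditioned shift): tilkobirad → tilkovirad
  rule 5 (pre-rhotic lowering): tilkovirad → tilkoverad
  ⇒ Hiranu tilkoverad
Only 'tilkoverad' matches the regular Hiranu development of *tilgopirad.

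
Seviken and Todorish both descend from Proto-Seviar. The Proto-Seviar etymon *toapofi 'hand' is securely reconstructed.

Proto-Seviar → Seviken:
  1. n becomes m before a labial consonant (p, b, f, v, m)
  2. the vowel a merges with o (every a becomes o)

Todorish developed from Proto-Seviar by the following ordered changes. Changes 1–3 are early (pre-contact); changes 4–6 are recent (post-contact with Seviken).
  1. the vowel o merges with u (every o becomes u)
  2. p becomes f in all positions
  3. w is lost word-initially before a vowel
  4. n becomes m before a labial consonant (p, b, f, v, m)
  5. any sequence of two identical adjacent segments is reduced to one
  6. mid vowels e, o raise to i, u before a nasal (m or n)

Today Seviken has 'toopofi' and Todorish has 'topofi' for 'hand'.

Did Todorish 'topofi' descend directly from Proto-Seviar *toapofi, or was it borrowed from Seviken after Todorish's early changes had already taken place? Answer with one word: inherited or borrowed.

borrowed

If inherited, *toapofi would pass through all of Todorish's changes:
Todorish: start from *toapofi.
  rule 1 (vowel merger): toapofi → tuapufi
  rule 2 (unconditioned shift): tuapufi → tuafufi
  rule 3: no change — tuafufi
  rule 4: no change — tuafufi
  rule 5: no change — tuafufi
  rule 6: no change — tuafufi
  ⇒ Todorish tuafufi
If borrowed from Seviken 'toopofi' after the early changes, it would undergo only the recent ones:
  rule 4 (nasal place assimilation): no change (toopofi)
  rule 5 (degemination): toopofi → topofi
  rule 6 (pre-nasal raising): no change (topofi)
  ⇒ as a loan: topofi
Todorish 'topofi' matches the loan outcome 'topofi', not the inherited 'tuafufi' — it skipped the early Todorish changes, so it was borrowed from Seviken.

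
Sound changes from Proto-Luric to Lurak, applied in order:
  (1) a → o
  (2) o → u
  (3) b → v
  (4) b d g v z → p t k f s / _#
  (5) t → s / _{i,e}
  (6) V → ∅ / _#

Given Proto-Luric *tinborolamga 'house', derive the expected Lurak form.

Lurak: *tinborolamga > tinborolomgo > tinburulumgu > tinvurulumgu > sinvurulumgu > sinvurulumg  (by vowel merger, vowel merger, unconditioned shift, palatalisation, apocope)

sinvurulumg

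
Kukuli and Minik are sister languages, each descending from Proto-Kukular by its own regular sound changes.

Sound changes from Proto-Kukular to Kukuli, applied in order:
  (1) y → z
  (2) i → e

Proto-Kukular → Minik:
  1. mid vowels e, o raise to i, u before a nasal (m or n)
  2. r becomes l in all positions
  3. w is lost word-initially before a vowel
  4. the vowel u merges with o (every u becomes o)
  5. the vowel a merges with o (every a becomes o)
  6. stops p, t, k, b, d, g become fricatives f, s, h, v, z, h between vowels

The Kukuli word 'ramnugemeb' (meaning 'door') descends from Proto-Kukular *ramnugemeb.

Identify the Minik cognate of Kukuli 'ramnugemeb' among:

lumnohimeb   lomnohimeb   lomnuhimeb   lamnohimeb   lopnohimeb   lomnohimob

lomnohimeb

Minik: *ramnugemeb > ramnugimeb > lamnugimeb > lamnogimeb > lomnogimeb > lomnohimeb  (by pre-nasal raising, unconditioned shift, vowel merger, vowel merger, intervocalic lenition)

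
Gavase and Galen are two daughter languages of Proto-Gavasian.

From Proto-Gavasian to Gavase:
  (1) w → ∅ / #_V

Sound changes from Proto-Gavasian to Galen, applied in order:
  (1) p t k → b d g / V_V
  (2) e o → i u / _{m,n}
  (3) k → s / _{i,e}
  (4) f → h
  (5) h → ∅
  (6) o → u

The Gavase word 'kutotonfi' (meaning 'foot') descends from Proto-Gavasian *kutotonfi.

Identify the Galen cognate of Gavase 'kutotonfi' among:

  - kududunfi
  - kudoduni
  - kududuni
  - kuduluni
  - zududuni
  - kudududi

kududuni

Galen: *kutotonfi > kudodonfi > kudodunfi > kudodunhi > kudoduni > kududuni  (by intervocalic voicing, pre-nasal raising, unconditioned shift, h-loss, vowel merger)
The other candidates each miss or misapply at least one Galen change.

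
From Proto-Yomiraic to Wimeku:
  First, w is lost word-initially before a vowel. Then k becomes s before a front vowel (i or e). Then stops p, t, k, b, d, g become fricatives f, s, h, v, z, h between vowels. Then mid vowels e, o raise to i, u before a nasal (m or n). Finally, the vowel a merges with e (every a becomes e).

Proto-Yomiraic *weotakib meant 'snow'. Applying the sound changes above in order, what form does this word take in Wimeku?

Wimeku: *weotakib
  weotakib → eotakib   [glide loss]
  eotakib → eotasib   [palatalisation]
  eotasib → eosasib   [intervocalic lenition]
  eosasib (rule 4 does not apply)
  eosasib → eosesib   [vowel merger]
  giving Wimeku eosesib.

eosesib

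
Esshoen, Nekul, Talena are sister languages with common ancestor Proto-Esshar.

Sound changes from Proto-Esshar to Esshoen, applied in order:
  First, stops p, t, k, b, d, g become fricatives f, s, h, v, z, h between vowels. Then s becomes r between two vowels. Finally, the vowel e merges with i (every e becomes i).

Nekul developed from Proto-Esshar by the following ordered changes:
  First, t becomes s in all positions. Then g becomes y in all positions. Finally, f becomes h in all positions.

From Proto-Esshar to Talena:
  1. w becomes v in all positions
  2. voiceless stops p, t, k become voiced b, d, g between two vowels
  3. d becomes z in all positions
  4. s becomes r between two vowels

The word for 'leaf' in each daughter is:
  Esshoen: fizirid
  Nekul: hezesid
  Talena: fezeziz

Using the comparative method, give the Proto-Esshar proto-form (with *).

Position 5: Esshoen has r, Nekul has s, Talena has z. Taking the neighbouring segments as reconstructed: Esshoen r could go back to *t or *s or *r; Nekul s could go back to *t or *s; Talena z could go back to *t or *d or *z — the one source consistent with every daughter is *t.
Position 7: Esshoen has d, Nekul has d, Talena has z. Esshoen preserves d here (none of its changes turn any other segment into d), so the proto-segment is *d.
Continuing position by position gives *fezetid; check it forward:
Esshoen: *fezetid
  fezetid → fezesid   [intervocalic lenition]
  fezesid → fezerid   [rhotacism]
  fezerid → fizirid   [vowel merger]
  giving Esshoen fizirid.
Nekul: *fezetid > fezesid > hezesid  (by unconditioned shift, unconditioned shift)
Talena: *fezetid > fezedid > fezeziz  (by intervocalic voicing, unconditioned shift)
No other proto-form is consistent with every reflex, so the reconstruction is *fezetid.

*fezetid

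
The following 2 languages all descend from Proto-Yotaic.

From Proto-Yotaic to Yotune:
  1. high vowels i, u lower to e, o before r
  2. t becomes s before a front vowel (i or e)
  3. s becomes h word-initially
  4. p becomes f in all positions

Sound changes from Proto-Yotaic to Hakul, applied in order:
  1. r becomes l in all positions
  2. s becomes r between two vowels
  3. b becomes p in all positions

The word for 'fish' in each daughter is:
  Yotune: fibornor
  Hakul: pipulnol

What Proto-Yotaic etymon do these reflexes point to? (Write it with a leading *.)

Position 1: Yotune has f, Hakul has p. Taking the neighbouring segments as reconstructed: Yotune f could go back to *p or *f; Hakul p could go back to *p or *b — the one source consistent with every daughter is *p.
Position 8: Yotune has r, Hakul has l. Yotune preserves r here (none of its changes turn any other segment into r), so the proto-segment is *r.
Position 3: Yotune has b, Hakul has p. Yotune preserves b here (none of its changes turn any other segment into b), so the proto-segment is *b.
This points to *piburnor. Verify forward in each daughter:
Yotune: start from *piburnor.
  rule 1 (pre-rhotic lowering): piburnor → pibornor
  rule 2: no change — pibornor
  rule 3: no change — pibornor
  rule 4 (unconditioned shift): pibornor → fibornor
  ⇒ Yotune fibornor
Hakul: *piburnor > pibulnol > pipulnol  (by unconditioned shift, unconditioned shift)
No other proto-form is consistent with every reflex, so the reconstruction is *piburnor.

*piburnor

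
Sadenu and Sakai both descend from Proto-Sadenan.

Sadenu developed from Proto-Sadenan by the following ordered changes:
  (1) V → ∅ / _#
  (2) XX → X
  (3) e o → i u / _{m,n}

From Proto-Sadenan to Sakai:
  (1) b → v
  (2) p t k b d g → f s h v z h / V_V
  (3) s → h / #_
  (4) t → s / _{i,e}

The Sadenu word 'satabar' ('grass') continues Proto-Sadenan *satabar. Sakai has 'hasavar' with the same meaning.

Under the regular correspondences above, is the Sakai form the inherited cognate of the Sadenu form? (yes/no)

yes

Derive the expected Sakai reflex of *satabar:
Sakai: *satabar > satavar > sasavar > hasavar  (by unconditioned shift, intervocalic lenition, debuccalisation)
Sakai 'hasavar' matches the regular reflex exactly, so the pair is cognate.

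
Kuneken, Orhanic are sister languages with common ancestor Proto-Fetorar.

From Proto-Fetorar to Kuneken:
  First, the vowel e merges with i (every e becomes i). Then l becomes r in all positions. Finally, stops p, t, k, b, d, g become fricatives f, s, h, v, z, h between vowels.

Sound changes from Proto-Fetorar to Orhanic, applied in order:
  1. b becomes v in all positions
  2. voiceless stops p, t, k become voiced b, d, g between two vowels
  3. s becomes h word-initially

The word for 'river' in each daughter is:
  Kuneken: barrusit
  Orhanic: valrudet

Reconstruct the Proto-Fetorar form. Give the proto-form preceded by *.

*balrutet

Position 1: Kuneken has b, Orhanic has v. Kuneken preserves b here (none of its changes turn any other segment into b), so the proto-segment is *b.
Position 7: Kuneken has i, Orhanic has e. Orhanic preserves e here (none of its changes turn any other segment into e), so the proto-segment is *e.
Position 6: Kuneken has s, Orhanic has d. Taking the neighbouring segments as reconstructed: Kuneken s could go back to *t or *s; Orhanic d could go back to *t or *d — the one source consistent with every daughter is *t.
This points to *balrutet. Verify forward in each daughter:
Kuneken: *balrutet > balrutit > barrutit > barrusit  (by vowel merger, unconditioned shift, intervocalic lenition)
Orhanic: *balrutet
  balrutet → valrutet   [unconditioned shift]
  valrutet → valrudet   [intervocalic voicing]
  valrudet (rule 3 does not apply)
  giving Orhanic valrudet.
Only *balrutet yields all of Kuneken barrusit, Orhanic valrudet.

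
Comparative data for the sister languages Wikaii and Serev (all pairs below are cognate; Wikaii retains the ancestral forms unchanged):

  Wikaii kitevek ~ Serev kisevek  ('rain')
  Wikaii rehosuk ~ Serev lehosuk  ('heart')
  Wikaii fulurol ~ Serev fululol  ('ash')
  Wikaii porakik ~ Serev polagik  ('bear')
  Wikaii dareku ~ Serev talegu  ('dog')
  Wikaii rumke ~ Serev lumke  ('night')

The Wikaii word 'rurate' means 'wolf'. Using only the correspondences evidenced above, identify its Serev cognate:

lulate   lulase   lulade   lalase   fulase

lulase

rumke ~ lumke — Wikaii r corresponds to Serev l word-initially before a back vowel.
porakik ~ polagik — Wikaii r corresponds to Serev l between vowels (before a back vowel).
kitevek ~ kisevek — Wikaii t corresponds to Serev s between vowels (before a front vowel).
Applying these to Wikaii 'rurate':
  rurate → lurate   (r→l word-initially before a back vowel)
  lurate → lulate   (r→l between vowels (before a back vowel))
  lulate → lulase   (t→s between vowels (before a front vowel))
So the Serev cognate is 'lulase'.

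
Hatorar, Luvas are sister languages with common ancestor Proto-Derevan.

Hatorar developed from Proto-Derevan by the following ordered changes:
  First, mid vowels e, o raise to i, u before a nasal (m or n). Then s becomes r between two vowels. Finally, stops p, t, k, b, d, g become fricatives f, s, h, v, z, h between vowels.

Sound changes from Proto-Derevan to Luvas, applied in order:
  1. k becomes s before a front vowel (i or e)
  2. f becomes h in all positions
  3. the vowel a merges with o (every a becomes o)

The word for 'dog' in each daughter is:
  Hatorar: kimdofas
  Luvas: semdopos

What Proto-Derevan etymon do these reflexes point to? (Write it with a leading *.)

Position 1: Hatorar has k, Luvas has s. Hatorar preserves k here (none of its changes turn any other segment into k), so the proto-segment is *k.
Position 6: Hatorar has f, Luvas has p. Luvas preserves p here (none of its changes turn any other segment into p), so the proto-segment is *p.
This points to *kemdopas. Verify forward in each daughter:
Hatorar: *kemdopas > kimdopas > kimdofas  (by pre-nasal raising, intervocalic lenition)
Luvas: *kemdopas > semdopas > semdopos  (by palatalisation, vowel merger)
No other proto-form is consistent with every reflex, so the reconstruction is *kemdopas.

*kemdopas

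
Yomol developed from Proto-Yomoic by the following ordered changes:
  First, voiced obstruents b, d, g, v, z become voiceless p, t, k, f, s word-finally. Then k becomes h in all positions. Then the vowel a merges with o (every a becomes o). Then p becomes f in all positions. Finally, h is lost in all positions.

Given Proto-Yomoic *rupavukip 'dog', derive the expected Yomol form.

rufovuif

Yomol: *rupavukip
  rupavukip (rule 1 does not apply)
  rupavukip → rupavuhip   [unconditioned shift]
  rupavuhip → rupovuhip   [vowel merger]
  rupovuhip → rufovuhif   [unconditioned shift]
  rufovuhif → rufovuif   [h-loss]
  giving Yomol rufovuif.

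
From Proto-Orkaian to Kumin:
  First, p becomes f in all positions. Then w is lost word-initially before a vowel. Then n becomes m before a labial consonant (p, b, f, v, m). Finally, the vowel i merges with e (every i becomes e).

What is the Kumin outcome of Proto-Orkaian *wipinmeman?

Kumin: start from *wipinmeman.
  rule 1 (unconditioned shift): wipinmeman → wifinmeman
  rule 2 (glide loss): wifinmeman → ifinmeman
  rule 3 (nasal place assimilation): ifinmeman → ifimmeman
  rule 4 (vowel merger): ifimmeman → efemmeman
  ⇒ Kumin efemmeman

efemmeman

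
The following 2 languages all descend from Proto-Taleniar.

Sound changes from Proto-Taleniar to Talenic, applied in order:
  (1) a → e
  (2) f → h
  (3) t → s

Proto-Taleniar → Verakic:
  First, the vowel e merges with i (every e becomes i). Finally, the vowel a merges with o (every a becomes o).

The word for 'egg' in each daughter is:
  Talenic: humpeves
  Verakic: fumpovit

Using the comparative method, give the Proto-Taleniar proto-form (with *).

Position 5: Talenic has e, Verakic has o. Taking the neighbouring segments as reconstructed: Talenic e could go back to *a or *e; Verakic o could go back to *a or *o — the one source consistent with every daughter is *a.
Position 7: Talenic has e, Verakic has i. Taking the neighbouring segments as reconstructed: Talenic e could go back to *a or *e; Verakic i could go back to *e or *i — the one source consistent with every daughter is *e.
Continuing position by position gives *fumpavet; check it forward:
Talenic: start from *fumpavet.
  rule 1 (vowel merger): fumpavet → fumpevet
  rule 2 (unconditioned shift): fumpevet → humpevet
  rule 3 (unconditioned shift): humpevet → humpeves
  ⇒ Talenic humpeves
Verakic: *fumpavet
  fumpavet → fumpavit   [vowel merger]
  fumpavit → fumpovit   [vowel merger]
  giving Verakic fumpovit.
Only *fumpavet yields all of Talenic humpeves, Verakic fumpovit.

*fumpavet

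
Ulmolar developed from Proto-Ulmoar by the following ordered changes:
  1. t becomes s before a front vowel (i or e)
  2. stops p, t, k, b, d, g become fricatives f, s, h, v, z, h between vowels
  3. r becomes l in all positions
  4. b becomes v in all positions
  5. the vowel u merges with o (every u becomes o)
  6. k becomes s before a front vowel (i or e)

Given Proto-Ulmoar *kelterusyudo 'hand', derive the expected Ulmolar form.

selselosyozo

Ulmolar: *kelterusyudo
  kelterusyudo → kelserusyudo   [palatalisation]
  kelserusyudo → kelserusyuzo   [intervocalic lenition]
  kelserusyuzo → kelselusyuzo   [unconditioned shift]
  kelselusyuzo (rule 4 does not apply)
  kelselusyuzo → kelselosyozo   [vowel merger]
  kelselosyozo → selselosyozo   [palatalisation]
  giving Ulmolar selselosyozo.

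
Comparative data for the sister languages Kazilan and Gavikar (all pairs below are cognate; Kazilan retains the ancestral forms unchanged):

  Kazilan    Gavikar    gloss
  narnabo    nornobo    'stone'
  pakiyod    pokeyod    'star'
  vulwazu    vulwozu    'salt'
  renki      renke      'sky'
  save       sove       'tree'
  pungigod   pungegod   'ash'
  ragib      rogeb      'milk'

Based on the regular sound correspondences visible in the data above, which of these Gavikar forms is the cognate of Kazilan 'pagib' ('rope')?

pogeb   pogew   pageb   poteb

pogeb

pakiyod ~ pokeyod, vulwazu ~ vulwozu — Kazilan a corresponds to Gavikar o after a consonant, before a consonant other than r, m, n, p, b, f, v.
ragib ~ rogeb — Kazilan i corresponds to Gavikar e after a consonant, before a labial obstruent.
Applying these to Kazilan 'pagib':
  pagib → pogib   (a→o after a consonant, before a consonant other than r, m, n, p, b, f, v)
  pogib → pogeb   (i→e after a consonant, before a labial obstruent)
So the Gavikar cognate is 'pogeb'.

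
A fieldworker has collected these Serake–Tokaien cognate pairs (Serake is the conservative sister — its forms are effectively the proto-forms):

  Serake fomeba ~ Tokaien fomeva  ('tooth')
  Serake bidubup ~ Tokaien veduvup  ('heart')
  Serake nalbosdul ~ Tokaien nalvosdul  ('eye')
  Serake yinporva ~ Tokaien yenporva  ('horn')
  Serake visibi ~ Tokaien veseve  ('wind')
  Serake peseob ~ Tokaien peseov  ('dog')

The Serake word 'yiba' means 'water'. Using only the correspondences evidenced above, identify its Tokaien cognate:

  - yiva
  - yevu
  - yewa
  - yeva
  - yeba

yeva

visibi ~ veseve — Serake i corresponds to Tokaien e after a consonant, before a labial obstruent.
fomeba ~ fomeva — Serake b corresponds to Tokaien v between vowels (before a back vowel).
Applying these to Serake 'yiba':
  yiba → yeba   (i→e after a consonant, before a labial obstruent)
  yeba → yeva   (b→v between vowels (before a back vowel))
So the Tokaien cognate is 'yeva'.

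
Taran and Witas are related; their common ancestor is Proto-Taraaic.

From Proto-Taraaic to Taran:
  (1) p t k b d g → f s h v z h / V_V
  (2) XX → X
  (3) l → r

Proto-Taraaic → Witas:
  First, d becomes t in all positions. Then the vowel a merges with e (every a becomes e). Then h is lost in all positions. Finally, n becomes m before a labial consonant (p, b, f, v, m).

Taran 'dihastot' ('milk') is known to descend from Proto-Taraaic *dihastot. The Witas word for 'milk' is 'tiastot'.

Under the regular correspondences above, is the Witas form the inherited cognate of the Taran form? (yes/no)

Derive the expected Witas reflex of *dihastot:
Witas: *dihastot > tihastot > tihestot > tiestot  (by unconditioned shift, vowel merger, h-loss)
The regular Witas reflex would be 'tiestot', but the attested form is 'tiastot'. The correspondence is irregular, so they are not cognates (the Witas form has a different source).

no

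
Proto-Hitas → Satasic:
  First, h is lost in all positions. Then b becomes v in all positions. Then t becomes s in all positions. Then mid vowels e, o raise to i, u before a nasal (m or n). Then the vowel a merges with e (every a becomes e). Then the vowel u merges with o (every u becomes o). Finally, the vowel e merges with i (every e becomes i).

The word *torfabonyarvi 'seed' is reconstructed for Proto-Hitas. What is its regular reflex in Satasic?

Satasic: start from *torfabonyarvi.
  rule 1: no change — torfabonyarvi
  rule 2 (unconditioned shift): torfabonyarvi → torfavonyarvi
  rule 3 (unconditioned shift): torfavonyarvi → sorfavonyarvi
  rule 4 (pre-nasal raising): sorfavonyarvi → sorfavunyarvi
  rule 5 (vowel merger): sorfavunyarvi → sorfevunyervi
  rule 6 (vowel merger): sorfevunyervi → sorfevonyervi
  rule 7 (vowel merger): sorfevonyervi → sorfivonyirvi
  ⇒ Satasic sorfivonyirvi

sorfivonyirvi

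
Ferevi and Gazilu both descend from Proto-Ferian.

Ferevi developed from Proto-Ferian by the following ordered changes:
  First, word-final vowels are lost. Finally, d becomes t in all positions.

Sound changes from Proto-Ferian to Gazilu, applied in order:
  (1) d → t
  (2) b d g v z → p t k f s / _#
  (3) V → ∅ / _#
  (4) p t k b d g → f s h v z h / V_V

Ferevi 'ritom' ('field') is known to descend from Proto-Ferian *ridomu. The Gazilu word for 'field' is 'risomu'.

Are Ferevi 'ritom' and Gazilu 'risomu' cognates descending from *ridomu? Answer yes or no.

no

Derive the expected Gazilu reflex of *ridomu:
Gazilu: *ridomu
  ridomu → ritomu   [unconditioned shift]
  ritomu (rule 2 does not apply)
  ritomu → ritom   [apocope]
  ritom → risom   [intervocalic lenition]
  giving Gazilu risom.
The regular Gazilu reflex would be 'risom', but the attested form is 'risomu'. The correspondence is irregular, so they are not cognates (the Gazilu form has a different source).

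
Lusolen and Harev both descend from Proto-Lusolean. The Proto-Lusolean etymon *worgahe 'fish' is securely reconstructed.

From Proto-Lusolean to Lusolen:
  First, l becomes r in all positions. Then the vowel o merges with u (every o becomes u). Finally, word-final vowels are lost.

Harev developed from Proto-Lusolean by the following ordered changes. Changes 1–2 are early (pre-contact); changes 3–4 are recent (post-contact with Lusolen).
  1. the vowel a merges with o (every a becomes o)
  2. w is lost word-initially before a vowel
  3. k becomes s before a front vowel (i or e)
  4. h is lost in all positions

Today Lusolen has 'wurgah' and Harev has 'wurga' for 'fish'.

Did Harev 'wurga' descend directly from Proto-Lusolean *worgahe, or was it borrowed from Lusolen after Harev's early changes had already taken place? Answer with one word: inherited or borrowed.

borrowed

If inherited, *worgahe would pass through all of Harev's changes:
Harev: *worgahe
  worgahe → worgohe   [vowel merger]
  worgohe → orgohe   [glide loss]
  orgohe (rule 3 does not apply)
  orgohe → orgoe   [h-loss]
  giving Harev orgoe.
If borrowed from Lusolen 'wurgah' after the early changes, it would undergo only the recent ones:
  rule 3 (palatalisation): no change (wurgah)
  rule 4 (h-loss): wurgah → wurga
  ⇒ as a loan: wurga
Harev 'wurga' matches the loan outcome 'wurga', not the inherited 'orgoe' — it skipped the early Harev changes, so it was borrowed from Lusolen.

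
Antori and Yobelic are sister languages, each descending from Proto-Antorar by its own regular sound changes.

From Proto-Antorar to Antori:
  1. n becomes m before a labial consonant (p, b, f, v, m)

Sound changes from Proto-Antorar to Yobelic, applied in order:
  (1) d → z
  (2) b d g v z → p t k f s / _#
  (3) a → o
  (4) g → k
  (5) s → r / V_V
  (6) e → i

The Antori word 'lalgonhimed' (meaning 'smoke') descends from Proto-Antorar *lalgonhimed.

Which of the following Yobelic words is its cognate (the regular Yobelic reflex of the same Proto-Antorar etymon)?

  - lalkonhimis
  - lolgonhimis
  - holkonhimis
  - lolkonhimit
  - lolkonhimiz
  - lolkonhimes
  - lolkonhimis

lolkonhimis

Yobelic: *lalgonhimed > lalgonhimez > lalgonhimes > lolgonhimes > lolkonhimes > lolkonhimis  (by unconditioned shift, final devoicing, vowel merger, unconditioned shift, vowel merger)
The other candidates each miss or misapply at least one Yobelic change.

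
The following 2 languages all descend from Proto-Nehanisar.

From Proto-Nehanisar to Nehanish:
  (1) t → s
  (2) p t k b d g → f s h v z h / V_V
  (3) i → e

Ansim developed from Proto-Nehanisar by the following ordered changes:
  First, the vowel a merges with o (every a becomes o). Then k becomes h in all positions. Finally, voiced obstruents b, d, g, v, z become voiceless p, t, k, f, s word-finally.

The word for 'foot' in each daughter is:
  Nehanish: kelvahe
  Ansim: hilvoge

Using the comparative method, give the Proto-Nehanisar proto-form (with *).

*kilvage

Position 5: Nehanish has a, Ansim has o. Nehanish preserves a here (none of its changes turn any other segment into a), so the proto-segment is *a.
Position 6: Nehanish has h, Ansim has g. Ansim preserves g here (none of its changes turn any other segment into g), so the proto-segment is *g.
Position 1: Nehanish has k, Ansim has h. Nehanish preserves k here (none of its changes turn any other segment into k), so the proto-segment is *k.
Verify the candidate proto-form against each daughter:
Nehanish: start from *kilvage.
  rule 1: no change — kilvage
  rule 2 (intervocalic lenition): kilvage → kilvahe
  rule 3 (vowel merger): kilvahe → kelvahe
  ⇒ Nehanish kelvahe
Ansim: *kilvage
  kilvage → kilvoge   [vowel merger]
  kilvoge → hilvoge   [unconditioned shift]
  hilvoge (rule 3 does not apply)
  giving Ansim hilvoge.
No other proto-form is consistent with every reflex, so the reconstruction is *kilvage.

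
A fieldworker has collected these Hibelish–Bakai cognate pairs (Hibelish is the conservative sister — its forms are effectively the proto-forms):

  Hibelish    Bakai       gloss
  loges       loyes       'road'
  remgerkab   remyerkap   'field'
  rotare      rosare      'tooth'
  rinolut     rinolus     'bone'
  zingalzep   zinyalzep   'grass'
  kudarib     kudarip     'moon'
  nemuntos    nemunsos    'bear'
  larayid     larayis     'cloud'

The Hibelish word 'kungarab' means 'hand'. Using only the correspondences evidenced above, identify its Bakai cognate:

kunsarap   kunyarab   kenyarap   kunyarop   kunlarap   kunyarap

kunyarap

zingalzep ~ zinyalzep — Hibelish g corresponds to Bakai y after a consonant, before a back vowel.
remgerkab ~ remyerkap, kudarib ~ kudarip — Hibelish b corresponds to Bakai p word-finally.
Applying these to Hibelish 'kungarab':
  kungarab → kunyarab   (g→y after a consonant, before a back vowel)
  kunyarab → kunyarap   (b→p word-finally)
So the Bakai cognate is 'kunyarap'.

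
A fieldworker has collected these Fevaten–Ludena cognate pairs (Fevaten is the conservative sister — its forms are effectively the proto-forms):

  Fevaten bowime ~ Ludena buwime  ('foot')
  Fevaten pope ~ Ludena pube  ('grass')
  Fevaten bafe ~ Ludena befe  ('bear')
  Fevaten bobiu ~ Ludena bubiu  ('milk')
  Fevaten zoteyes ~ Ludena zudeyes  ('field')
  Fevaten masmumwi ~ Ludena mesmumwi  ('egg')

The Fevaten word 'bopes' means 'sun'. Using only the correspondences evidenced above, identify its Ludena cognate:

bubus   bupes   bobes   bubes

pope ~ pube — Fevaten o corresponds to Ludena u after a consonant, before a labial obstruent.
pope ~ pube — Fevaten p corresponds to Ludena b between vowels (before a front vowel).
Applying these to Fevaten 'bopes':
  bopes → bupes   (o→u after a consonant, before a labial obstruent)
  bupes → bubes   (p→b between vowels (before a front vowel))
So the Ludena cognate is 'bubes'.

bubes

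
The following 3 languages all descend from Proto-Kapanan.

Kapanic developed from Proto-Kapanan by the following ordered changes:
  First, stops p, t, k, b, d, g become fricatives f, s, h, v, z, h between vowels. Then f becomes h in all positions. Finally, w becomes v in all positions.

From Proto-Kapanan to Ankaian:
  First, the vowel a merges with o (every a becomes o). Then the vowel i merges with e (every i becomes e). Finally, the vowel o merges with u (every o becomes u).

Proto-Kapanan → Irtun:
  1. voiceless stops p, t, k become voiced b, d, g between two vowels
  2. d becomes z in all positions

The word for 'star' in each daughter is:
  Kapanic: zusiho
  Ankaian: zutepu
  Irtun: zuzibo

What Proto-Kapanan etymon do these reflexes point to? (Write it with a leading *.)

Position 5: Kapanic has h, Ankaian has p, Irtun has b. Ankaian preserves p here (none of its changes turn any other segment into p), so the proto-segment is *p.
Position 4: Kapanic has i, Ankaian has e, Irtun has i. Kapanic preserves i here (none of its changes turn any other segment into i), so the proto-segment is *i.
Position 3: Kapanic has s, Ankaian has t, Irtun has z. Ankaian preserves t here (none of its changes turn any other segment into t), so the proto-segment is *t.
This points to *zutipo. Verify forward in each daughter:
Kapanic: *zutipo
  zutipo → zusifo   [intervocalic lenition]
  zusifo → zusiho   [unconditioned shift]
  zusiho (rule 3 does not apply)
  giving Kapanic zusiho.
Ankaian: start from *zutipo.
  rule 1: no change — zutipo
  rule 2 (vowel merger): zutipo → zutepo
  rule 3 (vowel merger): zutepo → zutepu
  ⇒ Ankaian zutepu
Irtun: *zutipo
  zutipo → zudibo   [intervocalic voicing]
  zudibo → zuzibo   [unconditioned shift]
  giving Irtun zuzibo.
Only *zutipo yields all of Kapanic zusiho, Ankaian zutepu, Irtun zuzibo.

*zutipo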